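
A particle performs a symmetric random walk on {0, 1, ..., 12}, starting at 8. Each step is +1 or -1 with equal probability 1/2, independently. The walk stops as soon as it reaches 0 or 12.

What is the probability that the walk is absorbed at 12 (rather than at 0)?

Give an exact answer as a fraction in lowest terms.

Answer: 2/3

Derivation:
Symmetric walk (p = 1/2): the harmonic-function argument gives P(hit 12 before 0 | start at 8) = a/N.
P = 8/12 = 2/3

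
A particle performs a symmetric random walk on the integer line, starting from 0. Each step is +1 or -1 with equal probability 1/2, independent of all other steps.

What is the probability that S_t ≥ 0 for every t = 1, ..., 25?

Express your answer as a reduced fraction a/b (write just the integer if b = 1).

Answer: 1300075/8388608

Derivation:
Let f(t,s) = #length-t paths at position s with S_1..S_t all ≥ 0.
f(t,s) = f(t-1,s-1) + f(t-1,s+1) for s ≥ 0; f(t,s) = 0 for s < 0.
t=0: f(0,0)=1
t=1: f(1,1)=1
t=2: f(2,0)=1 f(2,2)=1
t=3: f(3,1)=2 f(3,3)=1
t=4: f(4,0)=2 f(4,2)=3 f(4,4)=1
t=5: f(5,1)=5 f(5,3)=4 f(5,5)=1
t=6: f(6,0)=5 f(6,2)=9 f(6,4)=5 f(6,6)=1
t=7: f(7,1)=14 f(7,3)=14 f(7,5)=6 f(7,7)=1
t=8: f(8,0)=14 f(8,2)=28 f(8,4)=20 f(8,6)=7 f(8,8)=1
t=9: f(9,1)=42 f(9,3)=48 f(9,5)=27 f(9,7)=8 f(9,9)=1
t=10: f(10,0)=42 f(10,2)=90 f(10,4)=75 f(10,6)=35 f(10,8)=9 f(10,10)=1
t=11: f(11,1)=132 f(11,3)=165 f(11,5)=110 f(11,7)=44 f(11,9)=10 f(11,11)=1
t=12: f(12,0)=132 f(12,2)=297 f(12,4)=275 f(12,6)=154 f(12,8)=54 f(12,10)=11 f(12,12)=1
t=13: f(13,1)=429 f(13,3)=572 f(13,5)=429 f(13,7)=208 f(13,9)=65 f(13,11)=12 f(13,13)=1
t=14: f(14,0)=429 f(14,2)=1001 f(14,4)=1001 f(14,6)=637 f(14,8)=273 f(14,10)=77 f(14,12)=13 f(14,14)=1
t=15: f(15,1)=1430 f(15,3)=2002 f(15,5)=1638 f(15,7)=910 f(15,9)=350 f(15,11)=90 f(15,13)=14 f(15,15)=1
t=16: f(16,0)=1430 f(16,2)=3432 f(16,4)=3640 f(16,6)=2548 f(16,8)=1260 f(16,10)=440 f(16,12)=104 f(16,14)=15 f(16,16)=1
t=17: f(17,1)=4862 f(17,3)=7072 f(17,5)=6188 f(17,7)=3808 f(17,9)=1700 f(17,11)=544 f(17,13)=119 f(17,15)=16 f(17,17)=1
t=18: f(18,0)=4862 f(18,2)=11934 f(18,4)=13260 f(18,6)=9996 f(18,8)=5508 f(18,10)=2244 f(18,12)=663 f(18,14)=135 f(18,16)=17 f(18,18)=1
t=19: f(19,1)=16796 f(19,3)=25194 f(19,5)=23256 f(19,7)=15504 f(19,9)=7752 f(19,11)=2907 f(19,13)=798 f(19,15)=152 f(19,17)=18 f(19,19)=1
t=20: f(20,0)=16796 f(20,2)=41990 f(20,4)=48450 f(20,6)=38760 f(20,8)=23256 f(20,10)=10659 f(20,12)=3705 f(20,14)=950 f(20,16)=170 f(20,18)=19 f(20,20)=1
t=21: f(21,1)=58786 f(21,3)=90440 f(21,5)=87210 f(21,7)=62016 f(21,9)=33915 f(21,11)=14364 f(21,13)=4655 f(21,15)=1120 f(21,17)=189 f(21,19)=20 f(21,21)=1
t=22: f(22,0)=58786 f(22,2)=149226 f(22,4)=177650 f(22,6)=149226 f(22,8)=95931 f(22,10)=48279 f(22,12)=19019 f(22,14)=5775 f(22,16)=1309 f(22,18)=209 f(22,20)=21 f(22,22)=1
t=23: f(23,1)=208012 f(23,3)=326876 f(23,5)=326876 f(23,7)=245157 f(23,9)=144210 f(23,11)=67298 f(23,13)=24794 f(23,15)=7084 f(23,17)=1518 f(23,19)=230 f(23,21)=22 f(23,23)=1
t=24: f(24,0)=208012 f(24,2)=534888 f(24,4)=653752 f(24,6)=572033 f(24,8)=389367 f(24,10)=211508 f(24,12)=92092 f(24,14)=31878 f(24,16)=8602 f(24,18)=1748 f(24,20)=252 f(24,22)=23 f(24,24)=1
t=25: f(25,1)=742900 f(25,3)=1188640 f(25,5)=1225785 f(25,7)=961400 f(25,9)=600875 f(25,11)=303600 f(25,13)=123970 f(25,15)=40480 f(25,17)=10350 f(25,19)=2000 f(25,21)=275 f(25,23)=24 f(25,25)=1
Σ_s f(25,s) = 5200300
P = 5200300/33554432 = 1300075/8388608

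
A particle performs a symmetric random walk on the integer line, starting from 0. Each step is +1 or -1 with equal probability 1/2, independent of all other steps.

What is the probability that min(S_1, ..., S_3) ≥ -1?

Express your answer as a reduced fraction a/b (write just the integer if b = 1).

Answer: 3/4

Derivation:
Let f(t,s) = #length-t paths at position s with S_1..S_t all ≥ -1.
f(t,s) = f(t-1,s-1) + f(t-1,s+1) for s ≥ -1; f(t,s) = 0 for s < -1.
t=0: f(0,0)=1
t=1: f(1,-1)=1 f(1,1)=1
t=2: f(2,0)=2 f(2,2)=1
t=3: f(3,-1)=2 f(3,1)=3 f(3,3)=1
Σ_s f(3,s) = 6
P = 6/8 = 3/4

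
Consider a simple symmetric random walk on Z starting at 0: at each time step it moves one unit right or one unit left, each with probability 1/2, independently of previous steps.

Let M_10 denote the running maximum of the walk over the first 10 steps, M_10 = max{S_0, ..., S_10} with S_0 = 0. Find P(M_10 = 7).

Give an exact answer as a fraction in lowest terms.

Answer: 5/512

Derivation:
Let M_10 = max(S_0,...,S_10). Use the reflection principle: for j ≥ 1, #{paths with M_10 ≥ j} = #{S_10 ≥ j} + #{S_10 ≥ j+1}.
By reflection, #{M_10 ≥ 7} = #{S_10 ≥ 7} + #{S_10 ≥ 8} = 11 + 11 = 22.
#{M_10 ≥ 8} = #{S_10 ≥ 8} + #{S_10 ≥ 9} = 11 + 1 = 12.
#{M_10 = 7} = 22 - 12 = 10.
P(M_10 = 7) = 10/1024 = 5/512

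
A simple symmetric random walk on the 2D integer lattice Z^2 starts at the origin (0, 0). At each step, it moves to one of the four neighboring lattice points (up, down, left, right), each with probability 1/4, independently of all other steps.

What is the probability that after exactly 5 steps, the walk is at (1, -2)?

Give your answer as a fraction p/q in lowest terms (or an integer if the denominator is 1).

Let h be the number of horizontal steps (so 5-h are vertical). To end at (1,-2) need (h+1)/2 right-steps and ((5-h)-2)/2 up-steps.
Sum over h with 1 ≤ h ≤ 3, h ≡ 1 (mod 2), 5-h ≡ 0 (mod 2):
h=1: C(5,1)·C(1,1)·C(4,1) = 5·1·4 = 20
h=3: C(5,3)·C(3,2)·C(2,0) = 10·3·1 = 30
Total favorable: 50
Total paths: 4^5 = 1024
P = 50/1024 = 25/512

Answer: 25/512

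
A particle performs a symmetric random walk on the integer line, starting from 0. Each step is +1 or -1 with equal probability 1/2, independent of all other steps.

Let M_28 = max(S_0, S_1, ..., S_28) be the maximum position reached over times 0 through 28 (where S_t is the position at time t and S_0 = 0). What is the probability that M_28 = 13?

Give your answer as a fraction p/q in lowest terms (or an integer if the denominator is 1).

Let M_28 = max(S_0,...,S_28). Use the reflection principle: for j ≥ 1, #{paths with M_28 ≥ j} = #{S_28 ≥ j} + #{S_28 ≥ j+1}.
By reflection, #{M_28 ≥ 13} = #{S_28 ≥ 13} + #{S_28 ≥ 14} = 1683218 + 1683218 = 3366436.
#{M_28 ≥ 14} = #{S_28 ≥ 14} + #{S_28 ≥ 15} = 1683218 + 499178 = 2182396.
#{M_28 = 13} = 3366436 - 2182396 = 1184040.
P(M_28 = 13) = 1184040/268435456 = 148005/33554432

Answer: 148005/33554432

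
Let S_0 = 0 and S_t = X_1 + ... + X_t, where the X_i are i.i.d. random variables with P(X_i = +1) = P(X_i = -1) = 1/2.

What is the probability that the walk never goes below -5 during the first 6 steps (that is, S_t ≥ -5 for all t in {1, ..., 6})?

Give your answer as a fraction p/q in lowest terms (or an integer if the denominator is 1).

Answer: 63/64

Derivation:
Let f(t,s) = #length-t paths at position s with S_1..S_t all ≥ -5.
f(t,s) = f(t-1,s-1) + f(t-1,s+1) for s ≥ -5; f(t,s) = 0 for s < -5.
t=0: f(0,0)=1
t=1: f(1,-1)=1 f(1,1)=1
t=2: f(2,-2)=1 f(2,0)=2 f(2,2)=1
t=3: f(3,-3)=1 f(3,-1)=3 f(3,1)=3 f(3,3)=1
t=4: f(4,-4)=1 f(4,-2)=4 f(4,0)=6 f(4,2)=4 f(4,4)=1
t=5: f(5,-5)=1 f(5,-3)=5 f(5,-1)=10 f(5,1)=10 f(5,3)=5 f(5,5)=1
t=6: f(6,-4)=6 f(6,-2)=15 f(6,0)=20 f(6,2)=15 f(6,4)=6 f(6,6)=1
Σ_s f(6,s) = 63
P = 63/64 = 63/64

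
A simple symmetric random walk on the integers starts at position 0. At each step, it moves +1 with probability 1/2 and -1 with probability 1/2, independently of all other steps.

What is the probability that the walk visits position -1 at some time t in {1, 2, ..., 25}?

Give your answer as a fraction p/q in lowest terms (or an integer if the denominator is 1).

Answer: 7088533/8388608

Derivation:
Count via complement. Let g(t,s) = #length-t paths at position s with S_1..S_t all ≠ -1.
g(t,s) = g(t-1,s-1) + g(t-1,s+1) for s ≠ -1; g(t,-1) = 0.
t=0: g(0,0)=1
t=1: g(1,1)=1
t=2: g(2,0)=1 g(2,2)=1
t=3: g(3,1)=2 g(3,3)=1
t=4: g(4,0)=2 g(4,2)=3 g(4,4)=1
t=5: g(5,1)=5 g(5,3)=4 g(5,5)=1
t=6: g(6,0)=5 g(6,2)=9 g(6,4)=5 g(6,6)=1
t=7: g(7,1)=14 g(7,3)=14 g(7,5)=6 g(7,7)=1
t=8: g(8,0)=14 g(8,2)=28 g(8,4)=20 g(8,6)=7 g(8,8)=1
t=9: g(9,1)=42 g(9,3)=48 g(9,5)=27 g(9,7)=8 g(9,9)=1
t=10: g(10,0)=42 g(10,2)=90 g(10,4)=75 g(10,6)=35 g(10,8)=9 g(10,10)=1
t=11: g(11,1)=132 g(11,3)=165 g(11,5)=110 g(11,7)=44 g(11,9)=10 g(11,11)=1
t=12: g(12,0)=132 g(12,2)=297 g(12,4)=275 g(12,6)=154 g(12,8)=54 g(12,10)=11 g(12,12)=1
t=13: g(13,1)=429 g(13,3)=572 g(13,5)=429 g(13,7)=208 g(13,9)=65 g(13,11)=12 g(13,13)=1
t=14: g(14,0)=429 g(14,2)=1001 g(14,4)=1001 g(14,6)=637 g(14,8)=273 g(14,10)=77 g(14,12)=13 g(14,14)=1
t=15: g(15,1)=1430 g(15,3)=2002 g(15,5)=1638 g(15,7)=910 g(15,9)=350 g(15,11)=90 g(15,13)=14 g(15,15)=1
t=16: g(16,0)=1430 g(16,2)=3432 g(16,4)=3640 g(16,6)=2548 g(16,8)=1260 g(16,10)=440 g(16,12)=104 g(16,14)=15 g(16,16)=1
t=17: g(17,1)=4862 g(17,3)=7072 g(17,5)=6188 g(17,7)=3808 g(17,9)=1700 g(17,11)=544 g(17,13)=119 g(17,15)=16 g(17,17)=1
t=18: g(18,0)=4862 g(18,2)=11934 g(18,4)=13260 g(18,6)=9996 g(18,8)=5508 g(18,10)=2244 g(18,12)=663 g(18,14)=135 g(18,16)=17 g(18,18)=1
t=19: g(19,1)=16796 g(19,3)=25194 g(19,5)=23256 g(19,7)=15504 g(19,9)=7752 g(19,11)=2907 g(19,13)=798 g(19,15)=152 g(19,17)=18 g(19,19)=1
t=20: g(20,0)=16796 g(20,2)=41990 g(20,4)=48450 g(20,6)=38760 g(20,8)=23256 g(20,10)=10659 g(20,12)=3705 g(20,14)=950 g(20,16)=170 g(20,18)=19 g(20,20)=1
t=21: g(21,1)=58786 g(21,3)=90440 g(21,5)=87210 g(21,7)=62016 g(21,9)=33915 g(21,11)=14364 g(21,13)=4655 g(21,15)=1120 g(21,17)=189 g(21,19)=20 g(21,21)=1
t=22: g(22,0)=58786 g(22,2)=149226 g(22,4)=177650 g(22,6)=149226 g(22,8)=95931 g(22,10)=48279 g(22,12)=19019 g(22,14)=5775 g(22,16)=1309 g(22,18)=209 g(22,20)=21 g(22,22)=1
t=23: g(23,1)=208012 g(23,3)=326876 g(23,5)=326876 g(23,7)=245157 g(23,9)=144210 g(23,11)=67298 g(23,13)=24794 g(23,15)=7084 g(23,17)=1518 g(23,19)=230 g(23,21)=22 g(23,23)=1
t=24: g(24,0)=208012 g(24,2)=534888 g(24,4)=653752 g(24,6)=572033 g(24,8)=389367 g(24,10)=211508 g(24,12)=92092 g(24,14)=31878 g(24,16)=8602 g(24,18)=1748 g(24,20)=252 g(24,22)=23 g(24,24)=1
t=25: g(25,1)=742900 g(25,3)=1188640 g(25,5)=1225785 g(25,7)=961400 g(25,9)=600875 g(25,11)=303600 g(25,13)=123970 g(25,15)=40480 g(25,17)=10350 g(25,19)=2000 g(25,21)=275 g(25,23)=24 g(25,25)=1
Paths never hitting -1: Σ_s g(25,s) = 5200300
Paths hitting -1: 2^25 - 5200300 = 28354132
P = 28354132/33554432 = 7088533/8388608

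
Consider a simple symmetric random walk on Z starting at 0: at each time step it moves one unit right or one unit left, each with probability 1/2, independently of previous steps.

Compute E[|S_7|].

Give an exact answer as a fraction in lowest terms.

S_7 takes values m ≡ 1 (mod 2) with |m| ≤ 7; P(S_7=m) = C(7,(7+m)/2)/2^7.
Total paths: 2^7 = 128
Distribution: P(S=-7)=1/128, P(S=-5)=7/128, P(S=-3)=21/128, P(S=-1)=35/128, P(S=1)=35/128, P(S=3)=21/128, P(S=5)=7/128, P(S=7)=1/128
E[|S_7|] = Σ_m |m|·P(S_7=m) = 280/128 = 35/16

Answer: 35/16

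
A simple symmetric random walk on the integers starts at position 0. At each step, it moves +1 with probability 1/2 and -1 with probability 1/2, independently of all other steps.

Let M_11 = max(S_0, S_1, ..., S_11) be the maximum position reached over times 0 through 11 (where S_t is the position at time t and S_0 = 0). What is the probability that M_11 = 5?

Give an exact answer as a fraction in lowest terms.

Let M_11 = max(S_0,...,S_11). Use the reflection principle: for j ≥ 1, #{paths with M_11 ≥ j} = #{S_11 ≥ j} + #{S_11 ≥ j+1}.
By reflection, #{M_11 ≥ 5} = #{S_11 ≥ 5} + #{S_11 ≥ 6} = 232 + 67 = 299.
#{M_11 ≥ 6} = #{S_11 ≥ 6} + #{S_11 ≥ 7} = 67 + 67 = 134.
#{M_11 = 5} = 299 - 134 = 165.
P(M_11 = 5) = 165/2048 = 165/2048

Answer: 165/2048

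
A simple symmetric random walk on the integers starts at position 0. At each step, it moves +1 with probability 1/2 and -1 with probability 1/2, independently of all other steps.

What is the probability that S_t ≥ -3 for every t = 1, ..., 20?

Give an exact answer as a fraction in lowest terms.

Answer: 323323/524288

Derivation:
Let f(t,s) = #length-t paths at position s with S_1..S_t all ≥ -3.
f(t,s) = f(t-1,s-1) + f(t-1,s+1) for s ≥ -3; f(t,s) = 0 for s < -3.
t=0: f(0,0)=1
t=1: f(1,-1)=1 f(1,1)=1
t=2: f(2,-2)=1 f(2,0)=2 f(2,2)=1
t=3: f(3,-3)=1 f(3,-1)=3 f(3,1)=3 f(3,3)=1
t=4: f(4,-2)=4 f(4,0)=6 f(4,2)=4 f(4,4)=1
t=5: f(5,-3)=4 f(5,-1)=10 f(5,1)=10 f(5,3)=5 f(5,5)=1
t=6: f(6,-2)=14 f(6,0)=20 f(6,2)=15 f(6,4)=6 f(6,6)=1
t=7: f(7,-3)=14 f(7,-1)=34 f(7,1)=35 f(7,3)=21 f(7,5)=7 f(7,7)=1
t=8: f(8,-2)=48 f(8,0)=69 f(8,2)=56 f(8,4)=28 f(8,6)=8 f(8,8)=1
t=9: f(9,-3)=48 f(9,-1)=117 f(9,1)=125 f(9,3)=84 f(9,5)=36 f(9,7)=9 f(9,9)=1
t=10: f(10,-2)=165 f(10,0)=242 f(10,2)=209 f(10,4)=120 f(10,6)=45 f(10,8)=10 f(10,10)=1
t=11: f(11,-3)=165 f(11,-1)=407 f(11,1)=451 f(11,3)=329 f(11,5)=165 f(11,7)=55 f(11,9)=11 f(11,11)=1
t=12: f(12,-2)=572 f(12,0)=858 f(12,2)=780 f(12,4)=494 f(12,6)=220 f(12,8)=66 f(12,10)=12 f(12,12)=1
t=13: f(13,-3)=572 f(13,-1)=1430 f(13,1)=1638 f(13,3)=1274 f(13,5)=714 f(13,7)=286 f(13,9)=78 f(13,11)=13 f(13,13)=1
t=14: f(14,-2)=2002 f(14,0)=3068 f(14,2)=2912 f(14,4)=1988 f(14,6)=1000 f(14,8)=364 f(14,10)=91 f(14,12)=14 f(14,14)=1
t=15: f(15,-3)=2002 f(15,-1)=5070 f(15,1)=5980 f(15,3)=4900 f(15,5)=2988 f(15,7)=1364 f(15,9)=455 f(15,11)=105 f(15,13)=15 f(15,15)=1
t=16: f(16,-2)=7072 f(16,0)=11050 f(16,2)=10880 f(16,4)=7888 f(16,6)=4352 f(16,8)=1819 f(16,10)=560 f(16,12)=120 f(16,14)=16 f(16,16)=1
t=17: f(17,-3)=7072 f(17,-1)=18122 f(17,1)=21930 f(17,3)=18768 f(17,5)=12240 f(17,7)=6171 f(17,9)=2379 f(17,11)=680 f(17,13)=136 f(17,15)=17 f(17,17)=1
t=18: f(18,-2)=25194 f(18,0)=40052 f(18,2)=40698 f(18,4)=31008 f(18,6)=18411 f(18,8)=8550 f(18,10)=3059 f(18,12)=816 f(18,14)=153 f(18,16)=18 f(18,18)=1
t=19: f(19,-3)=25194 f(19,-1)=65246 f(19,1)=80750 f(19,3)=71706 f(19,5)=49419 f(19,7)=26961 f(19,9)=11609 f(19,11)=3875 f(19,13)=969 f(19,15)=171 f(19,17)=19 f(19,19)=1
t=20: f(20,-2)=90440 f(20,0)=145996 f(20,2)=152456 f(20,4)=121125 f(20,6)=76380 f(20,8)=38570 f(20,10)=15484 f(20,12)=4844 f(20,14)=1140 f(20,16)=190 f(20,18)=20 f(20,20)=1
Σ_s f(20,s) = 646646
P = 646646/1048576 = 323323/524288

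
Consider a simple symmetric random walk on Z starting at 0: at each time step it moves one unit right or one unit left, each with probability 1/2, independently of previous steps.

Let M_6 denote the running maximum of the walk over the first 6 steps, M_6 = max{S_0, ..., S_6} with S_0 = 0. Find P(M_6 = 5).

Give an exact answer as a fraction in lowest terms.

Answer: 1/64

Derivation:
Let M_6 = max(S_0,...,S_6). Use the reflection principle: for j ≥ 1, #{paths with M_6 ≥ j} = #{S_6 ≥ j} + #{S_6 ≥ j+1}.
By reflection, #{M_6 ≥ 5} = #{S_6 ≥ 5} + #{S_6 ≥ 6} = 1 + 1 = 2.
#{M_6 ≥ 6} = #{S_6 ≥ 6} + #{S_6 ≥ 7} = 1 + 0 = 1.
#{M_6 = 5} = 2 - 1 = 1.
P(M_6 = 5) = 1/64 = 1/64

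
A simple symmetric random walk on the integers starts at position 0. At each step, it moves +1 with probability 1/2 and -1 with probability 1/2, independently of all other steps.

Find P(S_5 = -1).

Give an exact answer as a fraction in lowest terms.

To reach position -1 after 5 steps: need 2 steps of +1 and 3 of -1.
Favorable paths: C(5,2) = 10
Total paths: 2^5 = 32
P = 10/32 = 5/16

Answer: 5/16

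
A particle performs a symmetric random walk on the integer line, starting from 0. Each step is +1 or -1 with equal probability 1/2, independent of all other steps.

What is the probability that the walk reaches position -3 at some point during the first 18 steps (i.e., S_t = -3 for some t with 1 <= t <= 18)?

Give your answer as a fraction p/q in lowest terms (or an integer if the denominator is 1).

Answer: 15751/32768

Derivation:
Count via complement. Let g(t,s) = #length-t paths at position s with S_1..S_t all ≠ -3.
g(t,s) = g(t-1,s-1) + g(t-1,s+1) for s ≠ -3; g(t,-3) = 0.
t=0: g(0,0)=1
t=1: g(1,-1)=1 g(1,1)=1
t=2: g(2,-2)=1 g(2,0)=2 g(2,2)=1
t=3: g(3,-1)=3 g(3,1)=3 g(3,3)=1
t=4: g(4,-2)=3 g(4,0)=6 g(4,2)=4 g(4,4)=1
t=5: g(5,-1)=9 g(5,1)=10 g(5,3)=5 g(5,5)=1
t=6: g(6,-2)=9 g(6,0)=19 g(6,2)=15 g(6,4)=6 g(6,6)=1
t=7: g(7,-1)=28 g(7,1)=34 g(7,3)=21 g(7,5)=7 g(7,7)=1
t=8: g(8,-2)=28 g(8,0)=62 g(8,2)=55 g(8,4)=28 g(8,6)=8 g(8,8)=1
t=9: g(9,-1)=90 g(9,1)=117 g(9,3)=83 g(9,5)=36 g(9,7)=9 g(9,9)=1
t=10: g(10,-2)=90 g(10,0)=207 g(10,2)=200 g(10,4)=119 g(10,6)=45 g(10,8)=10 g(10,10)=1
t=11: g(11,-1)=297 g(11,1)=407 g(11,3)=319 g(11,5)=164 g(11,7)=55 g(11,9)=11 g(11,11)=1
t=12: g(12,-2)=297 g(12,0)=704 g(12,2)=726 g(12,4)=483 g(12,6)=219 g(12,8)=66 g(12,10)=12 g(12,12)=1
t=13: g(13,-1)=1001 g(13,1)=1430 g(13,3)=1209 g(13,5)=702 g(13,7)=285 g(13,9)=78 g(13,11)=13 g(13,13)=1
t=14: g(14,-2)=1001 g(14,0)=2431 g(14,2)=2639 g(14,4)=1911 g(14,6)=987 g(14,8)=363 g(14,10)=91 g(14,12)=14 g(14,14)=1
t=15: g(15,-1)=3432 g(15,1)=5070 g(15,3)=4550 g(15,5)=2898 g(15,7)=1350 g(15,9)=454 g(15,11)=105 g(15,13)=15 g(15,15)=1
t=16: g(16,-2)=3432 g(16,0)=8502 g(16,2)=9620 g(16,4)=7448 g(16,6)=4248 g(16,8)=1804 g(16,10)=559 g(16,12)=120 g(16,14)=16 g(16,16)=1
t=17: g(17,-1)=11934 g(17,1)=18122 g(17,3)=17068 g(17,5)=11696 g(17,7)=6052 g(17,9)=2363 g(17,11)=679 g(17,13)=136 g(17,15)=17 g(17,17)=1
t=18: g(18,-2)=11934 g(18,0)=30056 g(18,2)=35190 g(18,4)=28764 g(18,6)=17748 g(18,8)=8415 g(18,10)=3042 g(18,12)=815 g(18,14)=153 g(18,16)=18 g(18,18)=1
Paths never hitting -3: Σ_s g(18,s) = 136136
Paths hitting -3: 2^18 - 136136 = 126008
P = 126008/262144 = 15751/32768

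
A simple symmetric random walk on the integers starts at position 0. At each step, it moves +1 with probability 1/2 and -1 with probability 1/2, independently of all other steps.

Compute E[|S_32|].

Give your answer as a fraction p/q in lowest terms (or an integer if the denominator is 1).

S_32 takes values m ≡ 0 (mod 2) with |m| ≤ 32; P(S_32=m) = C(32,(32+m)/2)/2^32.
Total paths: 2^32 = 4294967296
Distribution: P(S=-32)=1/4294967296, P(S=-30)=32/4294967296, P(S=-28)=496/4294967296, P(S=-26)=4960/4294967296, P(S=-24)=35960/4294967296, P(S=-22)=201376/4294967296, P(S=-20)=906192/4294967296, P(S=-18)=3365856/4294967296, P(S=-16)=10518300/4294967296, P(S=-14)=28048800/4294967296, P(S=-12)=64512240/4294967296, P(S=-10)=129024480/4294967296, P(S=-8)=225792840/4294967296, P(S=-6)=347373600/4294967296, P(S=-4)=471435600/4294967296, P(S=-2)=565722720/4294967296, P(S=0)=601080390/4294967296, P(S=2)=565722720/4294967296, P(S=4)=471435600/4294967296, P(S=6)=347373600/4294967296, P(S=8)=225792840/4294967296, P(S=10)=129024480/4294967296, P(S=12)=64512240/4294967296, P(S=14)=28048800/4294967296, P(S=16)=10518300/4294967296, P(S=18)=3365856/4294967296, P(S=20)=906192/4294967296, P(S=22)=201376/4294967296, P(S=24)=35960/4294967296, P(S=26)=4960/4294967296, P(S=28)=496/4294967296, P(S=30)=32/4294967296, P(S=32)=1/4294967296
E[|S_32|] = Σ_m |m|·P(S_32=m) = 19234572480/4294967296 = 300540195/67108864

Answer: 300540195/67108864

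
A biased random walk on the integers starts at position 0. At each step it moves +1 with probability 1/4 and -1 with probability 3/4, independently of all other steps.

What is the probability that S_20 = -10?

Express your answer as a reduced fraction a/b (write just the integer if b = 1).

To reach position -10 after 20 steps: need 5 steps of +1 and 15 steps of -1.
Number of such sequences: C(20,5) = 15504
Each has probability (1/4)^5 · (3/4)^15 = 14348907/1099511627776
P = 15504 · 14348907/1099511627776 = 13904090883/68719476736

Answer: 13904090883/68719476736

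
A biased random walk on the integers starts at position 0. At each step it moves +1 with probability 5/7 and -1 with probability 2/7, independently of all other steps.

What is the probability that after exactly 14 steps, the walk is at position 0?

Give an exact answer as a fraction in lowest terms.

Answer: 34320000000/678223072849

Derivation:
To be at 0 after 14 steps: need exactly 7 steps of +1 and 7 of -1.
Number of such sequences: C(14,7) = 3432
Each has probability (5/7)^7 · (2/7)^7 = 10000000/678223072849
P = 3432 · 10000000/678223072849 = 34320000000/678223072849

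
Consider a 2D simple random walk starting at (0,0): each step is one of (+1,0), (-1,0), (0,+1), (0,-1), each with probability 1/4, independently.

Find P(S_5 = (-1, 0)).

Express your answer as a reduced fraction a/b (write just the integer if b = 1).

Let h be the number of horizontal steps (so 5-h are vertical). To end at (-1,0) need (h-1)/2 right-steps and ((5-h)+0)/2 up-steps.
Sum over h with 1 ≤ h ≤ 5, h ≡ 1 (mod 2), 5-h ≡ 0 (mod 2):
h=1: C(5,1)·C(1,0)·C(4,2) = 5·1·6 = 30
h=3: C(5,3)·C(3,1)·C(2,1) = 10·3·2 = 60
h=5: C(5,5)·C(5,2)·C(0,0) = 1·10·1 = 10
Total favorable: 100
Total paths: 4^5 = 1024
P = 100/1024 = 25/256

Answer: 25/256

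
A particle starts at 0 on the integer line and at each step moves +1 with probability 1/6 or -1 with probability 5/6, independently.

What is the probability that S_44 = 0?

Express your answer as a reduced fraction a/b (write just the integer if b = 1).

Answer: 209023452174663543701171875/721844705097561639663297682735104

Derivation:
To be at 0 after 44 steps: need exactly 22 steps of +1 and 22 of -1.
Number of such sequences: C(44,22) = 2104098963720
Each has probability (1/6)^22 · (5/6)^22 = 2384185791015625/17324272922341479351919144385642496
P = 2104098963720 · 2384185791015625/17324272922341479351919144385642496 = 209023452174663543701171875/721844705097561639663297682735104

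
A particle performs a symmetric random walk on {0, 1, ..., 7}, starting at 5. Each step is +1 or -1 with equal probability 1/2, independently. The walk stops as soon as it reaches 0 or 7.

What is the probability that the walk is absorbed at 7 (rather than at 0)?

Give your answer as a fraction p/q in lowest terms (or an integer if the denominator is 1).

Answer: 5/7

Derivation:
Symmetric walk (p = 1/2): the harmonic-function argument gives P(hit 7 before 0 | start at 5) = a/N.
P = 5/7 = 5/7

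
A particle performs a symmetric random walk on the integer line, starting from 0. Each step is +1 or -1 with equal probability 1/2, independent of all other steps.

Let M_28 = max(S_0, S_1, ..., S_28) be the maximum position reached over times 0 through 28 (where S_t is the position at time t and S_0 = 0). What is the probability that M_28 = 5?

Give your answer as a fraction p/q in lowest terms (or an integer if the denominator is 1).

Let M_28 = max(S_0,...,S_28). Use the reflection principle: for j ≥ 1, #{paths with M_28 ≥ j} = #{S_28 ≥ j} + #{S_28 ≥ j+1}.
By reflection, #{M_28 ≥ 5} = #{S_28 ≥ 5} + #{S_28 ≥ 6} = 46295513 + 46295513 = 92591026.
#{M_28 ≥ 6} = #{S_28 ≥ 6} + #{S_28 ≥ 7} = 46295513 + 24821333 = 71116846.
#{M_28 = 5} = 92591026 - 71116846 = 21474180.
P(M_28 = 5) = 21474180/268435456 = 5368545/67108864

Answer: 5368545/67108864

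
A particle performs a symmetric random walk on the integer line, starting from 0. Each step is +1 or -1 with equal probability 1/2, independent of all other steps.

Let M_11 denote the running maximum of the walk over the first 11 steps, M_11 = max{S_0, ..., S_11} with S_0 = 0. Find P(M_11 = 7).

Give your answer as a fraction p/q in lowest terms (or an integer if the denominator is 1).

Let M_11 = max(S_0,...,S_11). Use the reflection principle: for j ≥ 1, #{paths with M_11 ≥ j} = #{S_11 ≥ j} + #{S_11 ≥ j+1}.
By reflection, #{M_11 ≥ 7} = #{S_11 ≥ 7} + #{S_11 ≥ 8} = 67 + 12 = 79.
#{M_11 ≥ 8} = #{S_11 ≥ 8} + #{S_11 ≥ 9} = 12 + 12 = 24.
#{M_11 = 7} = 79 - 24 = 55.
P(M_11 = 7) = 55/2048 = 55/2048

Answer: 55/2048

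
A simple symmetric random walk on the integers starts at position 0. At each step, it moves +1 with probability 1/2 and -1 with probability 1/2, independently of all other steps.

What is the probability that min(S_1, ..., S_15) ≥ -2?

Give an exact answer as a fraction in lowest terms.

Let f(t,s) = #length-t paths at position s with S_1..S_t all ≥ -2.
f(t,s) = f(t-1,s-1) + f(t-1,s+1) for s ≥ -2; f(t,s) = 0 for s < -2.
t=0: f(0,0)=1
t=1: f(1,-1)=1 f(1,1)=1
t=2: f(2,-2)=1 f(2,0)=2 f(2,2)=1
t=3: f(3,-1)=3 f(3,1)=3 f(3,3)=1
t=4: f(4,-2)=3 f(4,0)=6 f(4,2)=4 f(4,4)=1
t=5: f(5,-1)=9 f(5,1)=10 f(5,3)=5 f(5,5)=1
t=6: f(6,-2)=9 f(6,0)=19 f(6,2)=15 f(6,4)=6 f(6,6)=1
t=7: f(7,-1)=28 f(7,1)=34 f(7,3)=21 f(7,5)=7 f(7,7)=1
t=8: f(8,-2)=28 f(8,0)=62 f(8,2)=55 f(8,4)=28 f(8,6)=8 f(8,8)=1
t=9: f(9,-1)=90 f(9,1)=117 f(9,3)=83 f(9,5)=36 f(9,7)=9 f(9,9)=1
t=10: f(10,-2)=90 f(10,0)=207 f(10,2)=200 f(10,4)=119 f(10,6)=45 f(10,8)=10 f(10,10)=1
t=11: f(11,-1)=297 f(11,1)=407 f(11,3)=319 f(11,5)=164 f(11,7)=55 f(11,9)=11 f(11,11)=1
t=12: f(12,-2)=297 f(12,0)=704 f(12,2)=726 f(12,4)=483 f(12,6)=219 f(12,8)=66 f(12,10)=12 f(12,12)=1
t=13: f(13,-1)=1001 f(13,1)=1430 f(13,3)=1209 f(13,5)=702 f(13,7)=285 f(13,9)=78 f(13,11)=13 f(13,13)=1
t=14: f(14,-2)=1001 f(14,0)=2431 f(14,2)=2639 f(14,4)=1911 f(14,6)=987 f(14,8)=363 f(14,10)=91 f(14,12)=14 f(14,14)=1
t=15: f(15,-1)=3432 f(15,1)=5070 f(15,3)=4550 f(15,5)=2898 f(15,7)=1350 f(15,9)=454 f(15,11)=105 f(15,13)=15 f(15,15)=1
Σ_s f(15,s) = 17875
P = 17875/32768 = 17875/32768

Answer: 17875/32768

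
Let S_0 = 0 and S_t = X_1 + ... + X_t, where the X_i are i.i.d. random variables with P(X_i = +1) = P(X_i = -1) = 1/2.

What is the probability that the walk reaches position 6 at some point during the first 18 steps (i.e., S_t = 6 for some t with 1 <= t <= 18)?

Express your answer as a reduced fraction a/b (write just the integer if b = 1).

Answer: 10949/65536

Derivation:
Count via complement. Let g(t,s) = #length-t paths at position s with S_1..S_t all ≠ 6.
g(t,s) = g(t-1,s-1) + g(t-1,s+1) for s ≠ 6; g(t,6) = 0.
t=0: g(0,0)=1
t=1: g(1,-1)=1 g(1,1)=1
t=2: g(2,-2)=1 g(2,0)=2 g(2,2)=1
t=3: g(3,-3)=1 g(3,-1)=3 g(3,1)=3 g(3,3)=1
t=4: g(4,-4)=1 g(4,-2)=4 g(4,0)=6 g(4,2)=4 g(4,4)=1
t=5: g(5,-5)=1 g(5,-3)=5 g(5,-1)=10 g(5,1)=10 g(5,3)=5 g(5,5)=1
t=6: g(6,-6)=1 g(6,-4)=6 g(6,-2)=15 g(6,0)=20 g(6,2)=15 g(6,4)=6
t=7: g(7,-7)=1 g(7,-5)=7 g(7,-3)=21 g(7,-1)=35 g(7,1)=35 g(7,3)=21 g(7,5)=6
t=8: g(8,-8)=1 g(8,-6)=8 g(8,-4)=28 g(8,-2)=56 g(8,0)=70 g(8,2)=56 g(8,4)=27
t=9: g(9,-9)=1 g(9,-7)=9 g(9,-5)=36 g(9,-3)=84 g(9,-1)=126 g(9,1)=126 g(9,3)=83 g(9,5)=27
t=10: g(10,-10)=1 g(10,-8)=10 g(10,-6)=45 g(10,-4)=120 g(10,-2)=210 g(10,0)=252 g(10,2)=209 g(10,4)=110
t=11: g(11,-11)=1 g(11,-9)=11 g(11,-7)=55 g(11,-5)=165 g(11,-3)=330 g(11,-1)=462 g(11,1)=461 g(11,3)=319 g(11,5)=110
t=12: g(12,-12)=1 g(12,-10)=12 g(12,-8)=66 g(12,-6)=220 g(12,-4)=495 g(12,-2)=792 g(12,0)=923 g(12,2)=780 g(12,4)=429
t=13: g(13,-13)=1 g(13,-11)=13 g(13,-9)=78 g(13,-7)=286 g(13,-5)=715 g(13,-3)=1287 g(13,-1)=1715 g(13,1)=1703 g(13,3)=1209 g(13,5)=429
t=14: g(14,-14)=1 g(14,-12)=14 g(14,-10)=91 g(14,-8)=364 g(14,-6)=1001 g(14,-4)=2002 g(14,-2)=3002 g(14,0)=3418 g(14,2)=2912 g(14,4)=1638
t=15: g(15,-15)=1 g(15,-13)=15 g(15,-11)=105 g(15,-9)=455 g(15,-7)=1365 g(15,-5)=3003 g(15,-3)=5004 g(15,-1)=6420 g(15,1)=6330 g(15,3)=4550 g(15,5)=1638
t=16: g(16,-16)=1 g(16,-14)=16 g(16,-12)=120 g(16,-10)=560 g(16,-8)=1820 g(16,-6)=4368 g(16,-4)=8007 g(16,-2)=11424 g(16,0)=12750 g(16,2)=10880 g(16,4)=6188
t=17: g(17,-17)=1 g(17,-15)=17 g(17,-13)=136 g(17,-11)=680 g(17,-9)=2380 g(17,-7)=6188 g(17,-5)=12375 g(17,-3)=19431 g(17,-1)=24174 g(17,1)=23630 g(17,3)=17068 g(17,5)=6188
t=18: g(18,-18)=1 g(18,-16)=18 g(18,-14)=153 g(18,-12)=816 g(18,-10)=3060 g(18,-8)=8568 g(18,-6)=18563 g(18,-4)=31806 g(18,-2)=43605 g(18,0)=47804 g(18,2)=40698 g(18,4)=23256
Paths never hitting 6: Σ_s g(18,s) = 218348
Paths hitting 6: 2^18 - 218348 = 43796
P = 43796/262144 = 10949/65536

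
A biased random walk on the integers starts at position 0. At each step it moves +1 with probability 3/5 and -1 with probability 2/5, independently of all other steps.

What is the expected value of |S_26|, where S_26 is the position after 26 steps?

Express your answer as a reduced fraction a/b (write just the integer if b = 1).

Answer: 8897448185150614466/1490116119384765625

Derivation:
S_26 takes values m ≡ 0 (mod 2) with |m| ≤ 26; P(S_26=m) = C(26,(26+m)/2) · (3/5)^((26+m)/2) · (2/5)^((26-m)/2).
Distribution: P(S=-26)=67108864/1490116119384765625, P(S=-24)=2617245696/1490116119384765625, P(S=-22)=1962934272/59604644775390625, P(S=-20)=23555211264/59604644775390625, P(S=-18)=203163697152/59604644775390625, P(S=-16)=6704402006016/298023223876953125, P(S=-14)=35198110531584/298023223876953125, P(S=-12)=30169809027072/59604644775390625, P(S=-10)=107479944658944/59604644775390625, P(S=-8)=322439833976832/59604644775390625, P(S=-6)=4111107883204608/298023223876953125, P(S=-4)=8969689926991872/298023223876953125, P(S=-2)=3363633722621952/59604644775390625, P(S=0)=5433562167312384/59604644775390625, P(S=2)=7568175875899392/59604644775390625, P(S=4)=45409055255396352/298023223876953125, P(S=6)=46828088232127488/298023223876953125, P(S=8)=8263780276257792/59604644775390625, P(S=10)=6197835207193344/59604644775390625, P(S=12)=3914422236122112/59604644775390625, P(S=14)=10275358369820544/298023223876953125, P(S=16)=4403725015637376/298023223876953125, P(S=18)=300253978338912/59604644775390625, P(S=20)=78327124784064/59604644775390625, P(S=22)=14686335897012/59604644775390625, P(S=24)=44059007691036/1490116119384765625, P(S=26)=2541865828329/1490116119384765625
E[|S_26|] = Σ_m |m|·P(S_26=m) = 8897448185150614466/1490116119384765625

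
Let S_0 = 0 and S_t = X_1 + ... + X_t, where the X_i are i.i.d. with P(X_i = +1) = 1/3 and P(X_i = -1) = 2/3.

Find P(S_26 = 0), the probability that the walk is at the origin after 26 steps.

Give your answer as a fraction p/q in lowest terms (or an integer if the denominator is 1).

Answer: 85201715200/2541865828329

Derivation:
To be at 0 after 26 steps: need exactly 13 steps of +1 and 13 of -1.
Number of such sequences: C(26,13) = 10400600
Each has probability (1/3)^13 · (2/3)^13 = 8192/2541865828329
P = 10400600 · 8192/2541865828329 = 85201715200/2541865828329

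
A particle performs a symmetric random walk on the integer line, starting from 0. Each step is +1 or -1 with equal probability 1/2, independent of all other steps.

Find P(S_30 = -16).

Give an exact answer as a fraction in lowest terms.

Answer: 254475/134217728

Derivation:
To reach position -16 after 30 steps: need 7 steps of +1 and 23 of -1.
Favorable paths: C(30,7) = 2035800
Total paths: 2^30 = 1073741824
P = 2035800/1073741824 = 254475/134217728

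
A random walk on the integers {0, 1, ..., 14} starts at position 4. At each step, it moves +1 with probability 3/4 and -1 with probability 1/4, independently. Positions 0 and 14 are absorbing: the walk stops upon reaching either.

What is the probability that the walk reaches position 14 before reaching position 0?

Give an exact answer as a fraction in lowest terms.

Answer: 590490/597871

Derivation:
Biased walk: p = 3/4, q = 1/4, r = q/p = 1/3
Gambler's ruin: P(hit 14 before 0 | start at 4) = (1 - r^a)/(1 - r^N)
r^4 = 1/81; r^14 = 1/4782969
P = (1 - 1/81) / (1 - 1/4782969) = 80/81 / 4782968/4782969 = 590490/597871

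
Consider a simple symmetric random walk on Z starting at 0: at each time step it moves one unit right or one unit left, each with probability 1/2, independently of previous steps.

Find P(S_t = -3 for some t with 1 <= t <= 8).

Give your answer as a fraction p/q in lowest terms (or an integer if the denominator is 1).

Count via complement. Let g(t,s) = #length-t paths at position s with S_1..S_t all ≠ -3.
g(t,s) = g(t-1,s-1) + g(t-1,s+1) for s ≠ -3; g(t,-3) = 0.
t=0: g(0,0)=1
t=1: g(1,-1)=1 g(1,1)=1
t=2: g(2,-2)=1 g(2,0)=2 g(2,2)=1
t=3: g(3,-1)=3 g(3,1)=3 g(3,3)=1
t=4: g(4,-2)=3 g(4,0)=6 g(4,2)=4 g(4,4)=1
t=5: g(5,-1)=9 g(5,1)=10 g(5,3)=5 g(5,5)=1
t=6: g(6,-2)=9 g(6,0)=19 g(6,2)=15 g(6,4)=6 g(6,6)=1
t=7: g(7,-1)=28 g(7,1)=34 g(7,3)=21 g(7,5)=7 g(7,7)=1
t=8: g(8,-2)=28 g(8,0)=62 g(8,2)=55 g(8,4)=28 g(8,6)=8 g(8,8)=1
Paths never hitting -3: Σ_s g(8,s) = 182
Paths hitting -3: 2^8 - 182 = 74
P = 74/256 = 37/128

Answer: 37/128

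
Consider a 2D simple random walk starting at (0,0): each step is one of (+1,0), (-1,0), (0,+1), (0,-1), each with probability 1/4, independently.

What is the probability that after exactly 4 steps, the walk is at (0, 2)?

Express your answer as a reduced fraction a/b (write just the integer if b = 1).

Let h be the number of horizontal steps (so 4-h are vertical). To end at (0,2) need (h+0)/2 right-steps and ((4-h)+2)/2 up-steps.
Sum over h with 0 ≤ h ≤ 2, h ≡ 0 (mod 2), 4-h ≡ 0 (mod 2):
h=0: C(4,0)·C(0,0)·C(4,3) = 1·1·4 = 4
h=2: C(4,2)·C(2,1)·C(2,2) = 6·2·1 = 12
Total favorable: 16
Total paths: 4^4 = 256
P = 16/256 = 1/16

Answer: 1/16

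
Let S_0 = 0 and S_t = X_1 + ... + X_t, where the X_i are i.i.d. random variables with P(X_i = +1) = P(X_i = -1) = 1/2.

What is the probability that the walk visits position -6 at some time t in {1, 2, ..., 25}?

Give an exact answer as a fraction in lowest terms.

Answer: 962689/4194304

Derivation:
Count via complement. Let g(t,s) = #length-t paths at position s with S_1..S_t all ≠ -6.
g(t,s) = g(t-1,s-1) + g(t-1,s+1) for s ≠ -6; g(t,-6) = 0.
t=0: g(0,0)=1
t=1: g(1,-1)=1 g(1,1)=1
t=2: g(2,-2)=1 g(2,0)=2 g(2,2)=1
t=3: g(3,-3)=1 g(3,-1)=3 g(3,1)=3 g(3,3)=1
t=4: g(4,-4)=1 g(4,-2)=4 g(4,0)=6 g(4,2)=4 g(4,4)=1
t=5: g(5,-5)=1 g(5,-3)=5 g(5,-1)=10 g(5,1)=10 g(5,3)=5 g(5,5)=1
t=6: g(6,-4)=6 g(6,-2)=15 g(6,0)=20 g(6,2)=15 g(6,4)=6 g(6,6)=1
t=7: g(7,-5)=6 g(7,-3)=21 g(7,-1)=35 g(7,1)=35 g(7,3)=21 g(7,5)=7 g(7,7)=1
t=8: g(8,-4)=27 g(8,-2)=56 g(8,0)=70 g(8,2)=56 g(8,4)=28 g(8,6)=8 g(8,8)=1
t=9: g(9,-5)=27 g(9,-3)=83 g(9,-1)=126 g(9,1)=126 g(9,3)=84 g(9,5)=36 g(9,7)=9 g(9,9)=1
t=10: g(10,-4)=110 g(10,-2)=209 g(10,0)=252 g(10,2)=210 g(10,4)=120 g(10,6)=45 g(10,8)=10 g(10,10)=1
t=11: g(11,-5)=110 g(11,-3)=319 g(11,-1)=461 g(11,1)=462 g(11,3)=330 g(11,5)=165 g(11,7)=55 g(11,9)=11 g(11,11)=1
t=12: g(12,-4)=429 g(12,-2)=780 g(12,0)=923 g(12,2)=792 g(12,4)=495 g(12,6)=220 g(12,8)=66 g(12,10)=12 g(12,12)=1
t=13: g(13,-5)=429 g(13,-3)=1209 g(13,-1)=1703 g(13,1)=1715 g(13,3)=1287 g(13,5)=715 g(13,7)=286 g(13,9)=78 g(13,11)=13 g(13,13)=1
t=14: g(14,-4)=1638 g(14,-2)=2912 g(14,0)=3418 g(14,2)=3002 g(14,4)=2002 g(14,6)=1001 g(14,8)=364 g(14,10)=91 g(14,12)=14 g(14,14)=1
t=15: g(15,-5)=1638 g(15,-3)=4550 g(15,-1)=6330 g(15,1)=6420 g(15,3)=5004 g(15,5)=3003 g(15,7)=1365 g(15,9)=455 g(15,11)=105 g(15,13)=15 g(15,15)=1
t=16: g(16,-4)=6188 g(16,-2)=10880 g(16,0)=12750 g(16,2)=11424 g(16,4)=8007 g(16,6)=4368 g(16,8)=1820 g(16,10)=560 g(16,12)=120 g(16,14)=16 g(16,16)=1
t=17: g(17,-5)=6188 g(17,-3)=17068 g(17,-1)=23630 g(17,1)=24174 g(17,3)=19431 g(17,5)=12375 g(17,7)=6188 g(17,9)=2380 g(17,11)=680 g(17,13)=136 g(17,15)=17 g(17,17)=1
t=18: g(18,-4)=23256 g(18,-2)=40698 g(18,0)=47804 g(18,2)=43605 g(18,4)=31806 g(18,6)=18563 g(18,8)=8568 g(18,10)=3060 g(18,12)=816 g(18,14)=153 g(18,16)=18 g(18,18)=1
t=19: g(19,-5)=23256 g(19,-3)=63954 g(19,-1)=88502 g(19,1)=91409 g(19,3)=75411 g(19,5)=50369 g(19,7)=27131 g(19,9)=11628 g(19,11)=3876 g(19,13)=969 g(19,15)=171 g(19,17)=19 g(19,19)=1
t=20: g(20,-4)=87210 g(20,-2)=152456 g(20,0)=179911 g(20,2)=166820 g(20,4)=125780 g(20,6)=77500 g(20,8)=38759 g(20,10)=15504 g(20,12)=4845 g(20,14)=1140 g(20,16)=190 g(20,18)=20 g(20,20)=1
t=21: g(21,-5)=87210 g(21,-3)=239666 g(21,-1)=332367 g(21,1)=346731 g(21,3)=292600 g(21,5)=203280 g(21,7)=116259 g(21,9)=54263 g(21,11)=20349 g(21,13)=5985 g(21,15)=1330 g(21,17)=210 g(21,19)=21 g(21,21)=1
t=22: g(22,-4)=326876 g(22,-2)=572033 g(22,0)=679098 g(22,2)=639331 g(22,4)=495880 g(22,6)=319539 g(22,8)=170522 g(22,10)=74612 g(22,12)=26334 g(22,14)=7315 g(22,16)=1540 g(22,18)=231 g(22,20)=22 g(22,22)=1
t=23: g(23,-5)=326876 g(23,-3)=898909 g(23,-1)=1251131 g(23,1)=1318429 g(23,3)=1135211 g(23,5)=815419 g(23,7)=490061 g(23,9)=245134 g(23,11)=100946 g(23,13)=33649 g(23,15)=8855 g(23,17)=1771 g(23,19)=253 g(23,21)=23 g(23,23)=1
t=24: g(24,-4)=1225785 g(24,-2)=2150040 g(24,0)=2569560 g(24,2)=2453640 g(24,4)=1950630 g(24,6)=1305480 g(24,8)=735195 g(24,10)=346080 g(24,12)=134595 g(24,14)=42504 g(24,16)=10626 g(24,18)=2024 g(24,20)=276 g(24,22)=24 g(24,24)=1
t=25: g(25,-5)=1225785 g(25,-3)=3375825 g(25,-1)=4719600 g(25,1)=5023200 g(25,3)=4404270 g(25,5)=3256110 g(25,7)=2040675 g(25,9)=1081275 g(25,11)=480675 g(25,13)=177099 g(25,15)=53130 g(25,17)=12650 g(25,19)=2300 g(25,21)=300 g(25,23)=25 g(25,25)=1
Paths never hitting -6: Σ_s g(25,s) = 25852920
Paths hitting -6: 2^25 - 25852920 = 7701512
P = 7701512/33554432 = 962689/4194304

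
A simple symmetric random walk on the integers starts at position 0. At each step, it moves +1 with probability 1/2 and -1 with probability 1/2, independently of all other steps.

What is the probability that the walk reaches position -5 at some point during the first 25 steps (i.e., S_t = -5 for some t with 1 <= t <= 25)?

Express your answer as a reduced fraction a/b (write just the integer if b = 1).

Count via complement. Let g(t,s) = #length-t paths at position s with S_1..S_t all ≠ -5.
g(t,s) = g(t-1,s-1) + g(t-1,s+1) for s ≠ -5; g(t,-5) = 0.
t=0: g(0,0)=1
t=1: g(1,-1)=1 g(1,1)=1
t=2: g(2,-2)=1 g(2,0)=2 g(2,2)=1
t=3: g(3,-3)=1 g(3,-1)=3 g(3,1)=3 g(3,3)=1
t=4: g(4,-4)=1 g(4,-2)=4 g(4,0)=6 g(4,2)=4 g(4,4)=1
t=5: g(5,-3)=5 g(5,-1)=10 g(5,1)=10 g(5,3)=5 g(5,5)=1
t=6: g(6,-4)=5 g(6,-2)=15 g(6,0)=20 g(6,2)=15 g(6,4)=6 g(6,6)=1
t=7: g(7,-3)=20 g(7,-1)=35 g(7,1)=35 g(7,3)=21 g(7,5)=7 g(7,7)=1
t=8: g(8,-4)=20 g(8,-2)=55 g(8,0)=70 g(8,2)=56 g(8,4)=28 g(8,6)=8 g(8,8)=1
t=9: g(9,-3)=75 g(9,-1)=125 g(9,1)=126 g(9,3)=84 g(9,5)=36 g(9,7)=9 g(9,9)=1
t=10: g(10,-4)=75 g(10,-2)=200 g(10,0)=251 g(10,2)=210 g(10,4)=120 g(10,6)=45 g(10,8)=10 g(10,10)=1
t=11: g(11,-3)=275 g(11,-1)=451 g(11,1)=461 g(11,3)=330 g(11,5)=165 g(11,7)=55 g(11,9)=11 g(11,11)=1
t=12: g(12,-4)=275 g(12,-2)=726 g(12,0)=912 g(12,2)=791 g(12,4)=495 g(12,6)=220 g(12,8)=66 g(12,10)=12 g(12,12)=1
t=13: g(13,-3)=1001 g(13,-1)=1638 g(13,1)=1703 g(13,3)=1286 g(13,5)=715 g(13,7)=286 g(13,9)=78 g(13,11)=13 g(13,13)=1
t=14: g(14,-4)=1001 g(14,-2)=2639 g(14,0)=3341 g(14,2)=2989 g(14,4)=2001 g(14,6)=1001 g(14,8)=364 g(14,10)=91 g(14,12)=14 g(14,14)=1
t=15: g(15,-3)=3640 g(15,-1)=5980 g(15,1)=6330 g(15,3)=4990 g(15,5)=3002 g(15,7)=1365 g(15,9)=455 g(15,11)=105 g(15,13)=15 g(15,15)=1
t=16: g(16,-4)=3640 g(16,-2)=9620 g(16,0)=12310 g(16,2)=11320 g(16,4)=7992 g(16,6)=4367 g(16,8)=1820 g(16,10)=560 g(16,12)=120 g(16,14)=16 g(16,16)=1
t=17: g(17,-3)=13260 g(17,-1)=21930 g(17,1)=23630 g(17,3)=19312 g(17,5)=12359 g(17,7)=6187 g(17,9)=2380 g(17,11)=680 g(17,13)=136 g(17,15)=17 g(17,17)=1
t=18: g(18,-4)=13260 g(18,-2)=35190 g(18,0)=45560 g(18,2)=42942 g(18,4)=31671 g(18,6)=18546 g(18,8)=8567 g(18,10)=3060 g(18,12)=816 g(18,14)=153 g(18,16)=18 g(18,18)=1
t=19: g(19,-3)=48450 g(19,-1)=80750 g(19,1)=88502 g(19,3)=74613 g(19,5)=50217 g(19,7)=27113 g(19,9)=11627 g(19,11)=3876 g(19,13)=969 g(19,15)=171 g(19,17)=19 g(19,19)=1
t=20: g(20,-4)=48450 g(20,-2)=129200 g(20,0)=169252 g(20,2)=163115 g(20,4)=124830 g(20,6)=77330 g(20,8)=38740 g(20,10)=15503 g(20,12)=4845 g(20,14)=1140 g(20,16)=190 g(20,18)=20 g(20,20)=1
t=21: g(21,-3)=177650 g(21,-1)=298452 g(21,1)=332367 g(21,3)=287945 g(21,5)=202160 g(21,7)=116070 g(21,9)=54243 g(21,11)=20348 g(21,13)=5985 g(21,15)=1330 g(21,17)=210 g(21,19)=21 g(21,21)=1
t=22: g(22,-4)=177650 g(22,-2)=476102 g(22,0)=630819 g(22,2)=620312 g(22,4)=490105 g(22,6)=318230 g(22,8)=170313 g(22,10)=74591 g(22,12)=26333 g(22,14)=7315 g(22,16)=1540 g(22,18)=231 g(22,20)=22 g(22,22)=1
t=23: g(23,-3)=653752 g(23,-1)=1106921 g(23,1)=1251131 g(23,3)=1110417 g(23,5)=808335 g(23,7)=488543 g(23,9)=244904 g(23,11)=100924 g(23,13)=33648 g(23,15)=8855 g(23,17)=1771 g(23,19)=253 g(23,21)=23 g(23,23)=1
t=24: g(24,-4)=653752 g(24,-2)=1760673 g(24,0)=2358052 g(24,2)=2361548 g(24,4)=1918752 g(24,6)=1296878 g(24,8)=733447 g(24,10)=345828 g(24,12)=134572 g(24,14)=42503 g(24,16)=10626 g(24,18)=2024 g(24,20)=276 g(24,22)=24 g(24,24)=1
t=25: g(25,-3)=2414425 g(25,-1)=4118725 g(25,1)=4719600 g(25,3)=4280300 g(25,5)=3215630 g(25,7)=2030325 g(25,9)=1079275 g(25,11)=480400 g(25,13)=177075 g(25,15)=53129 g(25,17)=12650 g(25,19)=2300 g(25,21)=300 g(25,23)=25 g(25,25)=1
Paths never hitting -5: Σ_s g(25,s) = 22584160
Paths hitting -5: 2^25 - 22584160 = 10970272
P = 10970272/33554432 = 342821/1048576

Answer: 342821/1048576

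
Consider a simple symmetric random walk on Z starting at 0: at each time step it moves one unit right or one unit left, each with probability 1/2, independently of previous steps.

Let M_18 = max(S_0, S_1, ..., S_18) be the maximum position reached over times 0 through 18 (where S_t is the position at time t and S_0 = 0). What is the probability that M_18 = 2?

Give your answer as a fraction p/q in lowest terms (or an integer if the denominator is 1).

Let M_18 = max(S_0,...,S_18). Use the reflection principle: for j ≥ 1, #{paths with M_18 ≥ j} = #{S_18 ≥ j} + #{S_18 ≥ j+1}.
By reflection, #{M_18 ≥ 2} = #{S_18 ≥ 2} + #{S_18 ≥ 3} = 106762 + 63004 = 169766.
#{M_18 ≥ 3} = #{S_18 ≥ 3} + #{S_18 ≥ 4} = 63004 + 63004 = 126008.
#{M_18 = 2} = 169766 - 126008 = 43758.
P(M_18 = 2) = 43758/262144 = 21879/131072

Answer: 21879/131072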